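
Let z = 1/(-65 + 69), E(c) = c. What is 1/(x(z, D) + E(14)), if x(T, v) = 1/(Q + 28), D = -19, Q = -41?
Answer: 13/181 ≈ 0.071823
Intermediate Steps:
z = 1/4 ≈ 0.25000
x(T, v) = -1/13 (x(T, v) = 1/(-41 + 28) = 1/(-13) = -1/13)
1/(x(z, D) + E(14)) = 1/(-1/13 + 14) = 1/(181/13) = 13/181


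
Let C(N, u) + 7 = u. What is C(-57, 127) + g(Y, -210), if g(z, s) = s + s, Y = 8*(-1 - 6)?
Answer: -300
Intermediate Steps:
Y = -56 (Y = 8*(-7) = -56)
C(N, u) = -7 + u
g(z, s) = 2*s
C(-57, 127) + g(Y, -210) = (-7 + 127) + 2*(-210) = 120 - 420 = -300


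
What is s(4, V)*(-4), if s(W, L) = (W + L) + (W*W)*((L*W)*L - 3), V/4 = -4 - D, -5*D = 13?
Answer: -195744/25 ≈ -7829.8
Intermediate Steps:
D = -13/5 (D = -⅕*13 = -13/5 ≈ -2.6000)
V = -28/5 (V = 4*(-4 - 1*(-13/5)) = 4*(-4 + 13/5) = 4*(-7/5) = -28/5 ≈ -5.6000)
s(W, L) = L + W + W²*(-3 + W*L²) (s(W, L) = (L + W) + W²*(W*L² - 3) = (L + W) + W²*(-3 + W*L²) = L + W + W²*(-3 + W*L²))
s(4, V)*(-4) = (-28/5 + 4 - 3*4² + (-28/5)²*4³)*(-4) = (-28/5 + 4 - 3*16 + (784/25)*64)*(-4) = (-28/5 + 4 - 48 + 50176/25)*(-4) = (48936/25)*(-4) = -195744/25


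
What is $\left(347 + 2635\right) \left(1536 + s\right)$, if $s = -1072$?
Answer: $1383648$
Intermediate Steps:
$\left(347 + 2635\right) \left(1536 + s\right) = \left(347 + 2635\right) \left(1536 - 1072\right) = 2982 \cdot 464 = 1383648$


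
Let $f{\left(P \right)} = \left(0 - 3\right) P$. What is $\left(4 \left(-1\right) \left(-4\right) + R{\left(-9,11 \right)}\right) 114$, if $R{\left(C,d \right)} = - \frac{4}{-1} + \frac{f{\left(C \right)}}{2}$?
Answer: $3819$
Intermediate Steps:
$f{\left(P \right)} = - 3 P$
$R{\left(C,d \right)} = 4 - \frac{3 C}{2}$ ($R{\left(C,d \right)} = - \frac{4}{-1} + \frac{\left(-3\right) C}{2} = \left(-4\right) \left(-1\right) + - 3 C \frac{1}{2} = 4 - \frac{3 C}{2}$)
$\left(4 \left(-1\right) \left(-4\right) + R{\left(-9,11 \right)}\right) 114 = \left(4 \left(-1\right) \left(-4\right) + \left(4 - - \frac{27}{2}\right)\right) 114 = \left(\left(-4\right) \left(-4\right) + \left(4 + \frac{27}{2}\right)\right) 114 = \left(16 + \frac{35}{2}\right) 114 = \frac{67}{2} \cdot 114 = 3819$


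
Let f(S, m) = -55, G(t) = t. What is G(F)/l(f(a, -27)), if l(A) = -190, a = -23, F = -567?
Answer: 567/190 ≈ 2.9842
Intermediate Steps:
G(F)/l(f(a, -27)) = -567/(-190) = -567*(-1/190) = 567/190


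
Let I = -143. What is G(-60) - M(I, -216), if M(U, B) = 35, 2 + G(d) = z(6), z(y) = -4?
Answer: -41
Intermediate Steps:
G(d) = -6 (G(d) = -2 - 4 = -6)
G(-60) - M(I, -216) = -6 - 1*35 = -6 - 35 = -41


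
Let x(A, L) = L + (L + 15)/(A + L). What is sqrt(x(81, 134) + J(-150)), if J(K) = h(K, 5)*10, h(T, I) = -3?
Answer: 3*sqrt(537715)/215 ≈ 10.232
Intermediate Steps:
x(A, L) = L + (15 + L)/(A + L)
J(K) = -30 (J(K) = -3*10 = -30)
sqrt(x(81, 134) + J(-150)) = sqrt((15 + 134 + 134**2 + 81*134)/(81 + 134) - 30) = sqrt((15 + 134 + 17956 + 10854)/215 - 30) = sqrt((1/215)*28959 - 30) = sqrt(28959/215 - 30) = sqrt(22509/215) = 3*sqrt(537715)/215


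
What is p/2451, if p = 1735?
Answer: 1735/2451 ≈ 0.70787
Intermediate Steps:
p/2451 = 1735/2451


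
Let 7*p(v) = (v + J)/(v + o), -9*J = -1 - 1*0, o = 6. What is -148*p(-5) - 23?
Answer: 5063/63 ≈ 80.365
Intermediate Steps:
J = ⅑ (J = -(-1 - 1*0)/9 = -(-1 + 0)/9 = -⅑*(-1) = ⅑ ≈ 0.11111)
p(v) = (⅑ + v)/(7*(6 + v)) (p(v) = ((v + ⅑)/(v + 6))/7 = ((⅑ + v)/(6 + v))/7 = (⅑ + v)/(7*(6 + v)))
-148*p(-5) - 23 = -148*(1 + 9*(-5))/(63*(6 - 5)) - 23 = -148*(1 - 45)/(63*1) - 23 = -148*(-44)/63 - 23 = -148*(-44/63) - 23 = 6512/63 - 23 = 5063/63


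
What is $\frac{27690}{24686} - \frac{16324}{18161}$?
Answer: $\frac{4541083}{20378293} \approx 0.22284$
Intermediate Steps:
$\frac{27690}{24686} - \frac{16324}{18161} = 27690 \cdot \frac{1}{24686} - \frac{1484}{1651} = \frac{13845}{12343} - \frac{1484}{1651} = \frac{4541083}{20378293}$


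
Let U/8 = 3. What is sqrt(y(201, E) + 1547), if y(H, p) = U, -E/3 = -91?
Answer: sqrt(1571) ≈ 39.636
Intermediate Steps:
E = 273 (E = -3*(-91) = 273)
U = 24 (U = 8*3 = 24)
y(H, p) = 24
sqrt(y(201, E) + 1547) = sqrt(24 + 1547) = sqrt(1571)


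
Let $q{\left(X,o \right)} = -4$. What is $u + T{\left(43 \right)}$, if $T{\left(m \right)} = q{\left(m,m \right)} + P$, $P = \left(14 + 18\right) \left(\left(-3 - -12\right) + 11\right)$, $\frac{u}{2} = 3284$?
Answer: $7204$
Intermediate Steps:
$u = 6568$ ($u = 2 \cdot 3284 = 6568$)
$P = 640$ ($P = 32 \left(\left(-3 + 12\right) + 11\right) = 32 \left(9 + 11\right) = 32 \cdot 20 = 640$)
$T{\left(m \right)} = 636$ ($T{\left(m \right)} = -4 + 640 = 636$)
$u + T{\left(43 \right)} = 6568 + 636 = 7204$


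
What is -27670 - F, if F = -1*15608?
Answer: -12062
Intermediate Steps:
F = -15608
-27670 - F = -27670 - 1*(-15608) = -27670 + 15608 = -12062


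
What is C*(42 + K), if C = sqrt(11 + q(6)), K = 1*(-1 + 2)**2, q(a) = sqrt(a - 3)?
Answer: 43*sqrt(11 + sqrt(3)) ≈ 153.43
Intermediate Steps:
q(a) = sqrt(-3 + a)
K = 1 (K = 1*1**2 = 1*1 = 1)
C = sqrt(11 + sqrt(3)) (C = sqrt(11 + sqrt(-3 + 6)) = sqrt(11 + sqrt(3)) ≈ 3.5682)
C*(42 + K) = sqrt(11 + sqrt(3))*(42 + 1) = sqrt(11 + sqrt(3))*43 = 43*sqrt(11 + sqrt(3))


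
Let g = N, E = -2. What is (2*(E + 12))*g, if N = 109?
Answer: 2180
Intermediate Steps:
g = 109
(2*(E + 12))*g = (2*(-2 + 12))*109 = (2*10)*109 = 20*109 = 2180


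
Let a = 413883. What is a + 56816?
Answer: 470699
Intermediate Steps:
a + 56816 = 413883 + 56816 = 470699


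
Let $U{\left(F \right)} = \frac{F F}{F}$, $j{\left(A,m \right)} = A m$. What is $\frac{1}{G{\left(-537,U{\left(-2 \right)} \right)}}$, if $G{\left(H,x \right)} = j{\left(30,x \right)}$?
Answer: $- \frac{1}{60} \approx -0.016667$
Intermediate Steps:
$U{\left(F \right)} = F$ ($U{\left(F \right)} = \frac{F^{2}}{F} = F$)
$G{\left(H,x \right)} = 30 x$
$\frac{1}{G{\left(-537,U{\left(-2 \right)} \right)}} = \frac{1}{30 \left(-2\right)} = \frac{1}{-60} = - \frac{1}{60}$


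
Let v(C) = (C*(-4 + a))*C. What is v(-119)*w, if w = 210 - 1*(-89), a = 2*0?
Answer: -16936556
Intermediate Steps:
a = 0
w = 299 (w = 210 + 89 = 299)
v(C) = -4*C**2 (v(C) = (C*(-4 + 0))*C = (C*(-4))*C = (-4*C)*C = -4*C**2)
v(-119)*w = -4*(-119)**2*299 = -4*14161*299 = -56644*299 = -16936556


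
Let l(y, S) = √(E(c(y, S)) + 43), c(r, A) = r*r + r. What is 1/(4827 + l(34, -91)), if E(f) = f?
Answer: 1609/7766232 - √137/7766232 ≈ 0.00020567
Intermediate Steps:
c(r, A) = r + r² (c(r, A) = r² + r = r + r²)
l(y, S) = √(43 + y*(1 + y)) (l(y, S) = √(y*(1 + y) + 43) = √(43 + y*(1 + y)))
1/(4827 + l(34, -91)) = 1/(4827 + √(43 + 34*(1 + 34))) = 1/(4827 + √(43 + 34*35)) = 1/(4827 + √(43 + 1190)) = 1/(4827 + √1233) = 1/(4827 + 3*√137)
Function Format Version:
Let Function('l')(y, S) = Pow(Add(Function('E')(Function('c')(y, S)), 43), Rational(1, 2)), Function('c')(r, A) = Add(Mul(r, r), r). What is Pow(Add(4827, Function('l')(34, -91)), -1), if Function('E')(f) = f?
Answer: Add(Rational(1609, 7766232), Mul(Rational(-1, 7766232), Pow(137, Rational(1, 2)))) ≈ 0.00020567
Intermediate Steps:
Function('c')(r, A) = Add(r, Pow(r, 2)) (Function('c')(r, A) = Add(Pow(r, 2), r) = Add(r, Pow(r, 2)))
Function('l')(y, S) = Pow(Add(43, Mul(y, Add(1, y))), Rational(1, 2)) (Function('l')(y, S) = Pow(Add(Mul(y, Add(1, y)), 43), Rational(1, 2)) = Pow(Add(43, Mul(y, Add(1, y))), Rational(1, 2)))
Pow(Add(4827, Function('l')(34, -91)), -1) = Pow(Add(4827, Pow(Add(43, Mul(34, Add(1, 34))), Rational(1, 2))), -1) = Pow(Add(4827, Pow(Add(43, Mul(34, 35)), Rational(1, 2))), -1) = Pow(Add(4827, Pow(Add(43, 1190), Rational(1, 2))), -1) = Pow(Add(4827, Pow(1233, Rational(1, 2))), -1) = Pow(Add(4827, Mul(3, Pow(137, Rational(1, 2)))), -1)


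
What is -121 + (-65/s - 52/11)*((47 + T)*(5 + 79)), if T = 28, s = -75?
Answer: -268871/11 ≈ -24443.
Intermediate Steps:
-121 + (-65/s - 52/11)*((47 + T)*(5 + 79)) = -121 + (-65/(-75) - 52/11)*((47 + 28)*(5 + 79)) = -121 + (-65*(-1/75) - 52*1/11)*(75*84) = -121 + (13/15 - 52/11)*6300 = -121 - 637/165*6300 = -121 - 267540/11 = -268871/11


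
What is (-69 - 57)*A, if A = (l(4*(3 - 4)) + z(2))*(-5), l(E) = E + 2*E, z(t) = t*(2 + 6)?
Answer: 2520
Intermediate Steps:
z(t) = 8*t (z(t) = t*8 = 8*t)
l(E) = 3*E
A = -20 (A = (3*(4*(3 - 4)) + 8*2)*(-5) = (3*(4*(-1)) + 16)*(-5) = (3*(-4) + 16)*(-5) = (-12 + 16)*(-5) = 4*(-5) = -20)
(-69 - 57)*A = (-69 - 57)*(-20) = -126*(-20) = 2520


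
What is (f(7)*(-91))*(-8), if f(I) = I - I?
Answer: 0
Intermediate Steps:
f(I) = 0
(f(7)*(-91))*(-8) = (0*(-91))*(-8) = 0*(-8) = 0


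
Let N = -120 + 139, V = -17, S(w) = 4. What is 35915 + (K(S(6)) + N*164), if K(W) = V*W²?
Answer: 38759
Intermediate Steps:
K(W) = -17*W²
N = 19
35915 + (K(S(6)) + N*164) = 35915 + (-17*4² + 19*164) = 35915 + (-17*16 + 3116) = 35915 + (-272 + 3116) = 35915 + 2844 = 38759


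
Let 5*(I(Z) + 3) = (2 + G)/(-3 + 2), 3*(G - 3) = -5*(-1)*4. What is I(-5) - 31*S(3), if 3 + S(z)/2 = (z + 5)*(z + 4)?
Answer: -9874/3 ≈ -3291.3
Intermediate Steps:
G = 29/3 (G = 3 + (-5*(-1)*4)/3 = 3 + (5*4)/3 = 3 + (⅓)*20 = 3 + 20/3 = 29/3 ≈ 9.6667)
I(Z) = -16/3 (I(Z) = -3 + ((2 + 29/3)/(-3 + 2))/5 = -3 + ((35/3)/(-1))/5 = -3 + ((35/3)*(-1))/5 = -3 + (⅕)*(-35/3) = -3 - 7/3 = -16/3)
S(z) = -6 + 2*(4 + z)*(5 + z) (S(z) = -6 + 2*((z + 5)*(z + 4)) = -6 + 2*((5 + z)*(4 + z)) = -6 + 2*((4 + z)*(5 + z)) = -6 + 2*(4 + z)*(5 + z))
I(-5) - 31*S(3) = -16/3 - 31*(34 + 2*3² + 18*3) = -16/3 - 31*(34 + 2*9 + 54) = -16/3 - 31*(34 + 18 + 54) = -16/3 - 31*106 = -16/3 - 3286 = -9874/3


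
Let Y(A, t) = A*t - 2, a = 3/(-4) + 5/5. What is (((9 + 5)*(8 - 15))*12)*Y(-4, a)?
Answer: 3528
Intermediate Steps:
a = ¼ (a = 3*(-¼) + 5*(⅕) = -¾ + 1 = ¼ ≈ 0.25000)
Y(A, t) = -2 + A*t
(((9 + 5)*(8 - 15))*12)*Y(-4, a) = (((9 + 5)*(8 - 15))*12)*(-2 - 4*¼) = ((14*(-7))*12)*(-2 - 1) = -98*12*(-3) = -1176*(-3) = 3528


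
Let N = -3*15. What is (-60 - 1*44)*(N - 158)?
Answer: 21112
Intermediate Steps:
N = -45
(-60 - 1*44)*(N - 158) = (-60 - 1*44)*(-45 - 158) = (-60 - 44)*(-203) = -104*(-203) = 21112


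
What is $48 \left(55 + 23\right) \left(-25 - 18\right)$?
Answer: $-160992$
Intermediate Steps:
$48 \left(55 + 23\right) \left(-25 - 18\right) = 48 \cdot 78 \left(-43\right) = 48 \left(-3354\right) = -160992$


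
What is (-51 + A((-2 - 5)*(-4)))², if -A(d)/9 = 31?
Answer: 108900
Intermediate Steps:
A(d) = -279 (A(d) = -9*31 = -279)
(-51 + A((-2 - 5)*(-4)))² = (-51 - 279)² = (-330)² = 108900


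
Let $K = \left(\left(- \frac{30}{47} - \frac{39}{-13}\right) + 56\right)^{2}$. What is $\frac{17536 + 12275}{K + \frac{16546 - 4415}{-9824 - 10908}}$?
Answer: $\frac{455084669756}{51987262163} \approx 8.7538$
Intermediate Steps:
$K = \frac{7524049}{2209}$ ($K = \left(\left(\left(-30\right) \frac{1}{47} - -3\right) + 56\right)^{2} = \left(\left(- \frac{30}{47} + 3\right) + 56\right)^{2} = \left(\frac{111}{47} + 56\right)^{2} = \left(\frac{2743}{47}\right)^{2} = \frac{7524049}{2209} \approx 3406.1$)
$\frac{17536 + 12275}{K + \frac{16546 - 4415}{-9824 - 10908}} = \frac{17536 + 12275}{\frac{7524049}{2209} + \frac{16546 - 4415}{-9824 - 10908}} = \frac{29811}{\frac{7524049}{2209} + \frac{12131}{-20732}} = \frac{29811}{\frac{7524049}{2209} + 12131 \left(- \frac{1}{20732}\right)} = \frac{29811}{\frac{7524049}{2209} - \frac{12131}{20732}} = \frac{29811}{\frac{155961786489}{45796988}} = 29811 \cdot \frac{45796988}{155961786489} = \frac{455084669756}{51987262163}$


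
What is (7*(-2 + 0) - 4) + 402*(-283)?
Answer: -113784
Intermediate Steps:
(7*(-2 + 0) - 4) + 402*(-283) = (7*(-2) - 4) - 113766 = (-14 - 4) - 113766 = -18 - 113766 = -113784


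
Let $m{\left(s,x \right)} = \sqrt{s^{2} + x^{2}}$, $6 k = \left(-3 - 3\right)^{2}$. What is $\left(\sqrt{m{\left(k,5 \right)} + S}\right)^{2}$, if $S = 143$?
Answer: $143 + \sqrt{61} \approx 150.81$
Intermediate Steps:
$k = 6$ ($k = \frac{\left(-3 - 3\right)^{2}}{6} = \frac{\left(-6\right)^{2}}{6} = \frac{1}{6} \cdot 36 = 6$)
$\left(\sqrt{m{\left(k,5 \right)} + S}\right)^{2} = \left(\sqrt{\sqrt{6^{2} + 5^{2}} + 143}\right)^{2} = \left(\sqrt{\sqrt{36 + 25} + 143}\right)^{2} = \left(\sqrt{\sqrt{61} + 143}\right)^{2} = \left(\sqrt{143 + \sqrt{61}}\right)^{2} = 143 + \sqrt{61}$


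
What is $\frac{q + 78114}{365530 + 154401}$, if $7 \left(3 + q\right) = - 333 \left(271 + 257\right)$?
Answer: $\frac{370953}{3639517} \approx 0.10192$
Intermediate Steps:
$q = - \frac{175845}{7}$ ($q = -3 + \frac{\left(-333\right) \left(271 + 257\right)}{7} = -3 + \frac{\left(-333\right) 528}{7} = -3 + \frac{1}{7} \left(-175824\right) = -3 - \frac{175824}{7} = - \frac{175845}{7} \approx -25121.0$)
$\frac{q + 78114}{365530 + 154401} = \frac{- \frac{175845}{7} + 78114}{365530 + 154401} = \frac{370953}{7 \cdot 519931} = \frac{370953}{7} \cdot \frac{1}{519931} = \frac{370953}{3639517}$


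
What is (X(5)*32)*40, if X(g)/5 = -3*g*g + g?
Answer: -448000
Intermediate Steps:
X(g) = -15*g² + 5*g (X(g) = 5*(-3*g*g + g) = 5*(-3*g² + g) = 5*(g - 3*g²) = -15*g² + 5*g)
(X(5)*32)*40 = ((5*5*(1 - 3*5))*32)*40 = ((5*5*(1 - 15))*32)*40 = ((5*5*(-14))*32)*40 = -350*32*40 = -11200*40 = -448000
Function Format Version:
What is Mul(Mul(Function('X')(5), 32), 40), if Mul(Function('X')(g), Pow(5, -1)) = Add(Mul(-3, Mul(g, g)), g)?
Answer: -448000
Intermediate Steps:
Function('X')(g) = Add(Mul(-15, Pow(g, 2)), Mul(5, g)) (Function('X')(g) = Mul(5, Add(Mul(-3, Mul(g, g)), g)) = Mul(5, Add(Mul(-3, Pow(g, 2)), g)) = Mul(5, Add(g, Mul(-3, Pow(g, 2)))) = Add(Mul(-15, Pow(g, 2)), Mul(5, g)))
Mul(Mul(Function('X')(5), 32), 40) = Mul(Mul(Mul(5, 5, Add(1, Mul(-3, 5))), 32), 40) = Mul(Mul(Mul(5, 5, Add(1, -15)), 32), 40) = Mul(Mul(Mul(5, 5, -14), 32), 40) = Mul(Mul(-350, 32), 40) = Mul(-11200, 40) = -448000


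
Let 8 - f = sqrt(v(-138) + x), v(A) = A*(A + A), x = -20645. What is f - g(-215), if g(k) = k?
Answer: 223 - sqrt(17443) ≈ 90.928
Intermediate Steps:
v(A) = 2*A**2 (v(A) = A*(2*A) = 2*A**2)
f = 8 - sqrt(17443) (f = 8 - sqrt(2*(-138)**2 - 20645) = 8 - sqrt(2*19044 - 20645) = 8 - sqrt(38088 - 20645) = 8 - sqrt(17443) ≈ -124.07)
f - g(-215) = (8 - sqrt(17443)) - 1*(-215) = (8 - sqrt(17443)) + 215 = 223 - sqrt(17443)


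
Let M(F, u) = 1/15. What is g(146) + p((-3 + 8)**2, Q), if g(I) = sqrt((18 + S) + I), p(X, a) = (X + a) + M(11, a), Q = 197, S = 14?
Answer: 3331/15 + sqrt(178) ≈ 235.41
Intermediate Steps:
M(F, u) = 1/15
p(X, a) = 1/15 + X + a (p(X, a) = (X + a) + 1/15 = 1/15 + X + a)
g(I) = sqrt(32 + I) (g(I) = sqrt((18 + 14) + I) = sqrt(32 + I))
g(146) + p((-3 + 8)**2, Q) = sqrt(32 + 146) + (1/15 + (-3 + 8)**2 + 197) = sqrt(178) + (1/15 + 5**2 + 197) = sqrt(178) + (1/15 + 25 + 197) = sqrt(178) + 3331/15 = 3331/15 + sqrt(178)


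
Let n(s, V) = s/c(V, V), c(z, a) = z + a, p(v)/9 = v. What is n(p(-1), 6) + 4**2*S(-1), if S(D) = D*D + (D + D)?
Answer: -67/4 ≈ -16.750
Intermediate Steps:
p(v) = 9*v
c(z, a) = a + z
n(s, V) = s/(2*V) (n(s, V) = s/(V + V) = s/((2*V)) = s*(1/(2*V)) = s/(2*V))
S(D) = D**2 + 2*D
n(p(-1), 6) + 4**2*S(-1) = (1/2)*(9*(-1))/6 + 4**2*(-(2 - 1)) = (1/2)*(-9)*(1/6) + 16*(-1*1) = -3/4 + 16*(-1) = -3/4 - 16 = -67/4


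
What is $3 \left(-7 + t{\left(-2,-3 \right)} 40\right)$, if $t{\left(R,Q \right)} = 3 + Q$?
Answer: $-21$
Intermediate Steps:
$3 \left(-7 + t{\left(-2,-3 \right)} 40\right) = 3 \left(-7 + \left(3 - 3\right) 40\right) = 3 \left(-7 + 0 \cdot 40\right) = 3 \left(-7 + 0\right) = 3 \left(-7\right) = -21$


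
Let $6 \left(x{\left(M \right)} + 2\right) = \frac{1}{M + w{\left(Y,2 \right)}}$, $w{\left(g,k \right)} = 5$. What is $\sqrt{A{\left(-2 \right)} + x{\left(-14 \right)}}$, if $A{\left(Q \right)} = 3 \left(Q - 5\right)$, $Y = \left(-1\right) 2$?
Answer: $\frac{i \sqrt{7458}}{18} \approx 4.7978 i$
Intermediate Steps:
$Y = -2$
$A{\left(Q \right)} = -15 + 3 Q$ ($A{\left(Q \right)} = 3 \left(-5 + Q\right) = -15 + 3 Q$)
$x{\left(M \right)} = -2 + \frac{1}{6 \left(5 + M\right)}$ ($x{\left(M \right)} = -2 + \frac{1}{6 \left(M + 5\right)} = -2 + \frac{1}{6 \left(5 + M\right)}$)
$\sqrt{A{\left(-2 \right)} + x{\left(-14 \right)}} = \sqrt{\left(-15 + 3 \left(-2\right)\right) + \frac{-59 - -168}{6 \left(5 - 14\right)}} = \sqrt{\left(-15 - 6\right) + \frac{-59 + 168}{6 \left(-9\right)}} = \sqrt{-21 + \frac{1}{6} \left(- \frac{1}{9}\right) 109} = \sqrt{-21 - \frac{109}{54}} = \sqrt{- \frac{1243}{54}} = \frac{i \sqrt{7458}}{18}$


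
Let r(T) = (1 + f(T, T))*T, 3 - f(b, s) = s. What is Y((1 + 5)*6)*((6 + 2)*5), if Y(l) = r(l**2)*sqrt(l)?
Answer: -401863680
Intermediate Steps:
f(b, s) = 3 - s
r(T) = T*(4 - T) (r(T) = (1 + (3 - T))*T = (4 - T)*T = T*(4 - T))
Y(l) = l**(5/2)*(4 - l**2) (Y(l) = (l**2*(4 - l**2))*sqrt(l) = l**(5/2)*(4 - l**2))
Y((1 + 5)*6)*((6 + 2)*5) = (((1 + 5)*6)**(5/2)*(4 - ((1 + 5)*6)**2))*((6 + 2)*5) = ((6*6)**(5/2)*(4 - (6*6)**2))*(8*5) = (36**(5/2)*(4 - 1*36**2))*40 = (7776*(4 - 1*1296))*40 = (7776*(4 - 1296))*40 = (7776*(-1292))*40 = -10046592*40 = -401863680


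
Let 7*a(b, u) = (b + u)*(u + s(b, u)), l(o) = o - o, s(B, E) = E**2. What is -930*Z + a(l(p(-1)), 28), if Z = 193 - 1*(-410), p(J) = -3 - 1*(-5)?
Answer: -557542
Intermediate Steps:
p(J) = 2 (p(J) = -3 + 5 = 2)
l(o) = 0
Z = 603 (Z = 193 + 410 = 603)
a(b, u) = (b + u)*(u + u**2)/7 (a(b, u) = ((b + u)*(u + u**2))/7 = (b + u)*(u + u**2)/7)
-930*Z + a(l(p(-1)), 28) = -930*603 + (1/7)*28*(0 + 28 + 28**2 + 0*28) = -560790 + (1/7)*28*(0 + 28 + 784 + 0) = -560790 + (1/7)*28*812 = -560790 + 3248 = -557542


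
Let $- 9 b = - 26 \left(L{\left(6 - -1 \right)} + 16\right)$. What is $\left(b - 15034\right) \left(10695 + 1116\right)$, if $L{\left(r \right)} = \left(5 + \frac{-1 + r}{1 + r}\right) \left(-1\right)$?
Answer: $- \frac{1063301023}{6} \approx -1.7722 \cdot 10^{8}$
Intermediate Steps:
$L{\left(r \right)} = -5 - \frac{-1 + r}{1 + r}$ ($L{\left(r \right)} = \left(5 + \frac{-1 + r}{1 + r}\right) \left(-1\right) = -5 - \frac{-1 + r}{1 + r}$)
$b = \frac{533}{18}$ ($b = - \frac{\left(-26\right) \left(\frac{2 \left(-2 - 3 \left(6 - -1\right)\right)}{1 + \left(6 - -1\right)} + 16\right)}{9} = - \frac{\left(-26\right) \left(\frac{2 \left(-2 - 3 \left(6 + 1\right)\right)}{1 + \left(6 + 1\right)} + 16\right)}{9} = - \frac{\left(-26\right) \left(\frac{2 \left(-2 - 21\right)}{1 + 7} + 16\right)}{9} = - \frac{\left(-26\right) \left(\frac{2 \left(-2 - 21\right)}{8} + 16\right)}{9} = - \frac{\left(-26\right) \left(2 \cdot \frac{1}{8} \left(-23\right) + 16\right)}{9} = - \frac{\left(-26\right) \left(- \frac{23}{4} + 16\right)}{9} = - \frac{\left(-26\right) \frac{41}{4}}{9} = \left(- \frac{1}{9}\right) \left(- \frac{533}{2}\right) = \frac{533}{18} \approx 29.611$)
$\left(b - 15034\right) \left(10695 + 1116\right) = \left(\frac{533}{18} - 15034\right) \left(10695 + 1116\right) = \left(- \frac{270079}{18}\right) 11811 = - \frac{1063301023}{6}$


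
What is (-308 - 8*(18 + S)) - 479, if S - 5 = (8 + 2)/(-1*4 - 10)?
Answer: -6757/7 ≈ -965.29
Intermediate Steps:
S = 30/7 (S = 5 + (8 + 2)/(-1*4 - 10) = 5 + 10/(-4 - 10) = 5 + 10/(-14) = 5 + 10*(-1/14) = 5 - 5/7 = 30/7 ≈ 4.2857)
(-308 - 8*(18 + S)) - 479 = (-308 - 8*(18 + 30/7)) - 479 = (-308 - 8*156/7) - 479 = (-308 - 1248/7) - 479 = -3404/7 - 479 = -6757/7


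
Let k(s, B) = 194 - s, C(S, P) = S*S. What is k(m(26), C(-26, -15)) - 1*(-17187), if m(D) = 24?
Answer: 17357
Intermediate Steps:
C(S, P) = S²
k(m(26), C(-26, -15)) - 1*(-17187) = (194 - 1*24) - 1*(-17187) = (194 - 24) + 17187 = 170 + 17187 = 17357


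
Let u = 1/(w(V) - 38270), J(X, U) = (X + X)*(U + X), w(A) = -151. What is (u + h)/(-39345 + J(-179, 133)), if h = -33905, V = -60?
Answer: 1302664006/878957217 ≈ 1.4821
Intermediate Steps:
J(X, U) = 2*X*(U + X) (J(X, U) = (2*X)*(U + X) = 2*X*(U + X))
u = -1/38421 (u = 1/(-151 - 38270) = 1/(-38421) = -1/38421 ≈ -2.6027e-5)
(u + h)/(-39345 + J(-179, 133)) = (-1/38421 - 33905)/(-39345 + 2*(-179)*(133 - 179)) = -1302664006/(38421*(-39345 + 2*(-179)*(-46))) = -1302664006/(38421*(-39345 + 16468)) = -1302664006/38421/(-22877) = -1302664006/38421*(-1/22877) = 1302664006/878957217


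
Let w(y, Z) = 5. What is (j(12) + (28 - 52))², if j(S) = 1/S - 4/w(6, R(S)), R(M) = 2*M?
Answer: 2199289/3600 ≈ 610.91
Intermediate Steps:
j(S) = -⅘ + 1/S (j(S) = 1/S - 4/5 = 1/S - 4*⅕ = 1/S - ⅘ = -⅘ + 1/S)
(j(12) + (28 - 52))² = ((-⅘ + 1/12) + (28 - 52))² = ((-⅘ + 1/12) - 24)² = (-43/60 - 24)² = (-1483/60)² = 2199289/3600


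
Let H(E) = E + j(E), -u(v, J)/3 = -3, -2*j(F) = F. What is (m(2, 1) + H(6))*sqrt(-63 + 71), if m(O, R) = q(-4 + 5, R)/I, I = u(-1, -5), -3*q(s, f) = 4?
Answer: 154*sqrt(2)/27 ≈ 8.0663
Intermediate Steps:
j(F) = -F/2
u(v, J) = 9 (u(v, J) = -3*(-3) = 9)
q(s, f) = -4/3 (q(s, f) = -1/3*4 = -4/3)
H(E) = E/2 (H(E) = E - E/2 = E/2)
I = 9
m(O, R) = -4/27 (m(O, R) = -4/3/9 = -4/3*1/9 = -4/27)
(m(2, 1) + H(6))*sqrt(-63 + 71) = (-4/27 + (1/2)*6)*sqrt(-63 + 71) = (-4/27 + 3)*sqrt(8) = 77*(2*sqrt(2))/27 = 154*sqrt(2)/27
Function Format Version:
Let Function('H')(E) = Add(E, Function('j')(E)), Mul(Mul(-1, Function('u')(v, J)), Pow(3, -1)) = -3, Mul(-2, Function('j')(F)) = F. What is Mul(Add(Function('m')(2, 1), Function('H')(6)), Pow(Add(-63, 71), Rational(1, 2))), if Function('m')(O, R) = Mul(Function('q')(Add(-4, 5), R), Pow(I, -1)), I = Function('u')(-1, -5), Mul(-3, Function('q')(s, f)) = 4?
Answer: Mul(Rational(154, 27), Pow(2, Rational(1, 2))) ≈ 8.0663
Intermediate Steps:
Function('j')(F) = Mul(Rational(-1, 2), F)
Function('u')(v, J) = 9 (Function('u')(v, J) = Mul(-3, -3) = 9)
Function('q')(s, f) = Rational(-4, 3) (Function('q')(s, f) = Mul(Rational(-1, 3), 4) = Rational(-4, 3))
Function('H')(E) = Mul(Rational(1, 2), E) (Function('H')(E) = Add(E, Mul(Rational(-1, 2), E)) = Mul(Rational(1, 2), E))
I = 9
Function('m')(O, R) = Rational(-4, 27) (Function('m')(O, R) = Mul(Rational(-4, 3), Pow(9, -1)) = Mul(Rational(-4, 3), Rational(1, 9)) = Rational(-4, 27))
Mul(Add(Function('m')(2, 1), Function('H')(6)), Pow(Add(-63, 71), Rational(1, 2))) = Mul(Add(Rational(-4, 27), Mul(Rational(1, 2), 6)), Pow(Add(-63, 71), Rational(1, 2))) = Mul(Add(Rational(-4, 27), 3), Pow(8, Rational(1, 2))) = Mul(Rational(77, 27), Mul(2, Pow(2, Rational(1, 2)))) = Mul(Rational(154, 27), Pow(2, Rational(1, 2)))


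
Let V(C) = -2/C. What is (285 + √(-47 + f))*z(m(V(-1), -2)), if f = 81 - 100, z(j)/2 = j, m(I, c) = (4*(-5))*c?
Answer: 22800 + 80*I*√66 ≈ 22800.0 + 649.92*I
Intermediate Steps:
m(I, c) = -20*c
z(j) = 2*j
f = -19
(285 + √(-47 + f))*z(m(V(-1), -2)) = (285 + √(-47 - 19))*(2*(-20*(-2))) = (285 + √(-66))*(2*40) = (285 + I*√66)*80 = 22800 + 80*I*√66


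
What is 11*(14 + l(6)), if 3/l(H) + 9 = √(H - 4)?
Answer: 11869/79 - 33*√2/79 ≈ 149.65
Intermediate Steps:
l(H) = 3/(-9 + √(-4 + H)) (l(H) = 3/(-9 + √(H - 4)) = 3/(-9 + √(-4 + H)))
11*(14 + l(6)) = 11*(14 + 3/(-9 + √(-4 + 6))) = 11*(14 + 3/(-9 + √2)) = 154 + 33/(-9 + √2)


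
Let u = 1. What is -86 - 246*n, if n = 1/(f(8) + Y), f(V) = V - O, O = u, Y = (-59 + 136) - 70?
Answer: -725/7 ≈ -103.57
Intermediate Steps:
Y = 7 (Y = 77 - 70 = 7)
O = 1
f(V) = -1 + V (f(V) = V - 1*1 = V - 1 = -1 + V)
n = 1/14 (n = 1/((-1 + 8) + 7) = 1/(7 + 7) = 1/14 ≈ 0.071429)
-86 - 246*n = -86 - 246*1/14 = -86 - 123/7 = -725/7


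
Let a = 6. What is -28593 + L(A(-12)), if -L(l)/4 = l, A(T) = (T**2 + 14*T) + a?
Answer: -28521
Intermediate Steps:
A(T) = 6 + T**2 + 14*T (A(T) = (T**2 + 14*T) + 6 = 6 + T**2 + 14*T)
L(l) = -4*l
-28593 + L(A(-12)) = -28593 - 4*(6 + (-12)**2 + 14*(-12)) = -28593 - 4*(6 + 144 - 168) = -28593 - 4*(-18) = -28593 + 72 = -28521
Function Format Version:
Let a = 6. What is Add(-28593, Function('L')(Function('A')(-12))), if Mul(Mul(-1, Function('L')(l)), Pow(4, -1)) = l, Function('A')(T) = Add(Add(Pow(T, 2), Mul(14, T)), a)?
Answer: -28521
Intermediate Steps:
Function('A')(T) = Add(6, Pow(T, 2), Mul(14, T)) (Function('A')(T) = Add(Add(Pow(T, 2), Mul(14, T)), 6) = Add(6, Pow(T, 2), Mul(14, T)))
Function('L')(l) = Mul(-4, l)
Add(-28593, Function('L')(Function('A')(-12))) = Add(-28593, Mul(-4, Add(6, Pow(-12, 2), Mul(14, -12)))) = Add(-28593, Mul(-4, Add(6, 144, -168))) = Add(-28593, Mul(-4, -18)) = Add(-28593, 72) = -28521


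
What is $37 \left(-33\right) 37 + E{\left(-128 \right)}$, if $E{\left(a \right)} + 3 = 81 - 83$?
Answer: $-45182$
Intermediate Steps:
$E{\left(a \right)} = -5$ ($E{\left(a \right)} = -3 + \left(81 - 83\right) = -3 - 2 = -5$)
$37 \left(-33\right) 37 + E{\left(-128 \right)} = 37 \left(-33\right) 37 - 5 = \left(-1221\right) 37 - 5 = -45177 - 5 = -45182$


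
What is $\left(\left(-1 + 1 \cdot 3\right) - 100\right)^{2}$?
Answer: $9604$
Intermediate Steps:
$\left(\left(-1 + 1 \cdot 3\right) - 100\right)^{2} = \left(\left(-1 + 3\right) - 100\right)^{2} = \left(2 - 100\right)^{2} = \left(-98\right)^{2} = 9604$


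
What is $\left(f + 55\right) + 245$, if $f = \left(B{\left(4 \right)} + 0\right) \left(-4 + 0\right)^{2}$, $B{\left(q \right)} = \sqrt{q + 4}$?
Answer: $300 + 32 \sqrt{2} \approx 345.25$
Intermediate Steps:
$B{\left(q \right)} = \sqrt{4 + q}$
$f = 32 \sqrt{2}$ ($f = \left(\sqrt{4 + 4} + 0\right) \left(-4 + 0\right)^{2} = \left(\sqrt{8} + 0\right) \left(-4\right)^{2} = \left(2 \sqrt{2} + 0\right) 16 = 2 \sqrt{2} \cdot 16 = 32 \sqrt{2} \approx 45.255$)
$\left(f + 55\right) + 245 = \left(32 \sqrt{2} + 55\right) + 245 = \left(55 + 32 \sqrt{2}\right) + 245 = 300 + 32 \sqrt{2}$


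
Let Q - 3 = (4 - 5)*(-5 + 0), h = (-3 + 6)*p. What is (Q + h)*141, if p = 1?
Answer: 1551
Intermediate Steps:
h = 3 (h = (-3 + 6)*1 = 3*1 = 3)
Q = 8 (Q = 3 + (4 - 5)*(-5 + 0) = 3 - 1*(-5) = 3 + 5 = 8)
(Q + h)*141 = (8 + 3)*141 = 11*141 = 1551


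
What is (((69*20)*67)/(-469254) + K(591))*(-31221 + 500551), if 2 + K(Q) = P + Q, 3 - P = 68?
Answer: 19226622528980/78209 ≈ 2.4584e+8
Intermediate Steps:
P = -65 (P = 3 - 1*68 = 3 - 68 = -65)
K(Q) = -67 + Q (K(Q) = -2 + (-65 + Q) = -67 + Q)
(((69*20)*67)/(-469254) + K(591))*(-31221 + 500551) = (((69*20)*67)/(-469254) + (-67 + 591))*(-31221 + 500551) = ((1380*67)*(-1/469254) + 524)*469330 = (92460*(-1/469254) + 524)*469330 = (-15410/78209 + 524)*469330 = (40966106/78209)*469330 = 19226622528980/78209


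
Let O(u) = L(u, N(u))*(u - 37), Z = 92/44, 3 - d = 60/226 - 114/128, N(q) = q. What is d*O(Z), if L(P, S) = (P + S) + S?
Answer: -10853838/13673 ≈ -793.82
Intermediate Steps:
L(P, S) = P + 2*S
d = 26217/7232 (d = 3 - (60/226 - 114/128) = 3 - (60*(1/226) - 114*1/128) = 3 - (30/113 - 57/64) = 3 - 1*(-4521/7232) = 3 + 4521/7232 = 26217/7232 ≈ 3.6251)
Z = 23/11 (Z = 92*(1/44) = 23/11 ≈ 2.0909)
O(u) = 3*u*(-37 + u) (O(u) = (u + 2*u)*(u - 37) = (3*u)*(-37 + u) = 3*u*(-37 + u))
d*O(Z) = 26217*(3*(23/11)*(-37 + 23/11))/7232 = 26217*(3*(23/11)*(-384/11))/7232 = (26217/7232)*(-26496/121) = -10853838/13673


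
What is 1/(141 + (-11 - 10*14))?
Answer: -1/10 ≈ -0.10000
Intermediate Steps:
1/(141 + (-11 - 10*14)) = 1/(141 + (-11 - 140)) = 1/(141 - 151) = 1/(-10) = -1/10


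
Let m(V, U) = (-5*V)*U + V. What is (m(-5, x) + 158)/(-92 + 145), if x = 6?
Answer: 303/53 ≈ 5.7170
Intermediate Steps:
m(V, U) = V - 5*U*V (m(V, U) = -5*U*V + V = V - 5*U*V)
(m(-5, x) + 158)/(-92 + 145) = (-5*(1 - 5*6) + 158)/(-92 + 145) = (-5*(1 - 30) + 158)/53 = (-5*(-29) + 158)/53 = (145 + 158)/53 = (1/53)*303 = 303/53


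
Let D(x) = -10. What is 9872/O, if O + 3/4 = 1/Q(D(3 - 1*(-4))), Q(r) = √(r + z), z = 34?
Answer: -355392/25 - 39488*√6/25 ≈ -18085.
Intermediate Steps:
Q(r) = √(34 + r) (Q(r) = √(r + 34) = √(34 + r))
O = -¾ + √6/12 (O = -¾ + 1/(√(34 - 10)) = -¾ + 1/(√24) = -¾ + 1/(2*√6) = -¾ + √6/12 ≈ -0.54588)
9872/O = 9872/(-¾ + √6/12)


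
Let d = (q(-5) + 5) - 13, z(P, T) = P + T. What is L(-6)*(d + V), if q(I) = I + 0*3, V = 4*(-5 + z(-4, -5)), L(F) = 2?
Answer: -138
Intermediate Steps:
V = -56 (V = 4*(-5 + (-4 - 5)) = 4*(-5 - 9) = 4*(-14) = -56)
q(I) = I (q(I) = I + 0 = I)
d = -13 (d = (-5 + 5) - 13 = 0 - 13 = -13)
L(-6)*(d + V) = 2*(-13 - 56) = 2*(-69) = -138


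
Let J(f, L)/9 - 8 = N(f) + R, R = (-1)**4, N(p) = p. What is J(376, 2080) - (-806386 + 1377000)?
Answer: -567149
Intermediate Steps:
R = 1
J(f, L) = 81 + 9*f (J(f, L) = 72 + 9*(f + 1) = 72 + 9*(1 + f) = 72 + (9 + 9*f) = 81 + 9*f)
J(376, 2080) - (-806386 + 1377000) = (81 + 9*376) - (-806386 + 1377000) = (81 + 3384) - 1*570614 = 3465 - 570614 = -567149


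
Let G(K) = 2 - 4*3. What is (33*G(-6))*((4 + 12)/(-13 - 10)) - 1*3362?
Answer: -72046/23 ≈ -3132.4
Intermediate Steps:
G(K) = -10 (G(K) = 2 - 1*12 = 2 - 12 = -10)
(33*G(-6))*((4 + 12)/(-13 - 10)) - 1*3362 = (33*(-10))*((4 + 12)/(-13 - 10)) - 1*3362 = -5280/(-23) - 3362 = -5280*(-1)/23 - 3362 = -330*(-16/23) - 3362 = 5280/23 - 3362 = -72046/23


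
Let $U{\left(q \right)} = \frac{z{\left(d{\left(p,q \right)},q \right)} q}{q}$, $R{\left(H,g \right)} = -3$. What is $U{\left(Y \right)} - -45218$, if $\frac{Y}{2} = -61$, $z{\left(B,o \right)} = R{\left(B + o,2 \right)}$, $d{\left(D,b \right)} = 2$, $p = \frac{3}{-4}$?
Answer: $45215$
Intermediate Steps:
$p = - \frac{3}{4}$ ($p = 3 \left(- \frac{1}{4}\right) = - \frac{3}{4} \approx -0.75$)
$z{\left(B,o \right)} = -3$
$Y = -122$ ($Y = 2 \left(-61\right) = -122$)
$U{\left(q \right)} = -3$ ($U{\left(q \right)} = \frac{\left(-3\right) q}{q} = -3$)
$U{\left(Y \right)} - -45218 = -3 - -45218 = -3 + 45218 = 45215$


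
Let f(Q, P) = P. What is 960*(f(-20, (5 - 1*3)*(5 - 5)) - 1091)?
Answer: -1047360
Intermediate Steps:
960*(f(-20, (5 - 1*3)*(5 - 5)) - 1091) = 960*((5 - 1*3)*(5 - 5) - 1091) = 960*((5 - 3)*0 - 1091) = 960*(2*0 - 1091) = 960*(0 - 1091) = 960*(-1091) = -1047360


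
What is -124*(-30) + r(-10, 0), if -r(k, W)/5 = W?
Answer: 3720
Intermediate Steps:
r(k, W) = -5*W
-124*(-30) + r(-10, 0) = -124*(-30) - 5*0 = 3720 + 0 = 3720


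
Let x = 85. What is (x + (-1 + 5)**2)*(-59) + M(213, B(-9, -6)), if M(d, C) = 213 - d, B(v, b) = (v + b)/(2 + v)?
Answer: -5959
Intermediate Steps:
B(v, b) = (b + v)/(2 + v)
(x + (-1 + 5)**2)*(-59) + M(213, B(-9, -6)) = (85 + (-1 + 5)**2)*(-59) + (213 - 1*213) = (85 + 4**2)*(-59) + (213 - 213) = (85 + 16)*(-59) + 0 = 101*(-59) + 0 = -5959 + 0 = -5959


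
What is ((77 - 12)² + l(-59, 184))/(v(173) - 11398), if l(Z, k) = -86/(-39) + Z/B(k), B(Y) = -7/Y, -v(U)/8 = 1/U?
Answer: -272892103/538318326 ≈ -0.50693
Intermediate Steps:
v(U) = -8/U
l(Z, k) = 86/39 - Z*k/7 (l(Z, k) = -86/(-39) + Z/((-7/k)) = -86*(-1/39) + Z*(-k/7) = 86/39 - Z*k/7)
((77 - 12)² + l(-59, 184))/(v(173) - 11398) = ((77 - 12)² + (86/39 - ⅐*(-59)*184))/(-8/173 - 11398) = (65² + (86/39 + 10856/7))/(-8*1/173 - 11398) = (4225 + 423986/273)/(-8/173 - 11398) = 1577411/(273*(-1971862/173)) = (1577411/273)*(-173/1971862) = -272892103/538318326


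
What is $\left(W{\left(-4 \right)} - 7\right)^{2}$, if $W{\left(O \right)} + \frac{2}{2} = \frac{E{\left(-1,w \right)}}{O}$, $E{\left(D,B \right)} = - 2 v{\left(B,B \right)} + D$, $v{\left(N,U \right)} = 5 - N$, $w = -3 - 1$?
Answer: $\frac{169}{16} \approx 10.563$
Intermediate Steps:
$w = -4$ ($w = -3 - 1 = -4$)
$E{\left(D,B \right)} = -10 + D + 2 B$ ($E{\left(D,B \right)} = - 2 \left(5 - B\right) + D = \left(-10 + 2 B\right) + D = -10 + D + 2 B$)
$W{\left(O \right)} = -1 - \frac{19}{O}$ ($W{\left(O \right)} = -1 + \frac{-10 - 1 + 2 \left(-4\right)}{O} = -1 + \frac{-10 - 1 - 8}{O} = -1 - \frac{19}{O}$)
$\left(W{\left(-4 \right)} - 7\right)^{2} = \left(\frac{-19 - -4}{-4} - 7\right)^{2} = \left(- \frac{-19 + 4}{4} - 7\right)^{2} = \left(\left(- \frac{1}{4}\right) \left(-15\right) - 7\right)^{2} = \left(\frac{15}{4} - 7\right)^{2} = \left(- \frac{13}{4}\right)^{2} = \frac{169}{16}$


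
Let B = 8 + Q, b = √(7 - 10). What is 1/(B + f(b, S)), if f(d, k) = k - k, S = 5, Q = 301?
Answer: 1/309 ≈ 0.0032362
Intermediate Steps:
b = I*√3 (b = √(-3) = I*√3 ≈ 1.732*I)
B = 309 (B = 8 + 301 = 309)
f(d, k) = 0
1/(B + f(b, S)) = 1/(309 + 0) = 1/309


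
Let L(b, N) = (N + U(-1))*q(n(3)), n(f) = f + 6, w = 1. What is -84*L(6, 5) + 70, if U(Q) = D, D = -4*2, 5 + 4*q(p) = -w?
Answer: -308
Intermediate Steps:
n(f) = 6 + f
q(p) = -3/2 (q(p) = -5/4 + (-1*1)/4 = -5/4 + (¼)*(-1) = -5/4 - ¼ = -3/2)
D = -8
U(Q) = -8
L(b, N) = 12 - 3*N/2 (L(b, N) = (N - 8)*(-3/2) = (-8 + N)*(-3/2) = 12 - 3*N/2)
-84*L(6, 5) + 70 = -84*(12 - 3/2*5) + 70 = -84*(12 - 15/2) + 70 = -84*9/2 + 70 = -378 + 70 = -308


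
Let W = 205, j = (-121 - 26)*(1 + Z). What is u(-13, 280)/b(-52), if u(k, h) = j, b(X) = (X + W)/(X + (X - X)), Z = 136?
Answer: 349076/51 ≈ 6844.6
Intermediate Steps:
j = -20139 (j = (-121 - 26)*(1 + 136) = -147*137 = -20139)
b(X) = (205 + X)/X (b(X) = (X + 205)/(X + (X - X)) = (205 + X)/(X + 0) = (205 + X)/X)
u(k, h) = -20139
u(-13, 280)/b(-52) = -20139*(-52/(205 - 52)) = -20139/((-1/52*153)) = -20139/(-153/52) = -20139*(-52/153) = 349076/51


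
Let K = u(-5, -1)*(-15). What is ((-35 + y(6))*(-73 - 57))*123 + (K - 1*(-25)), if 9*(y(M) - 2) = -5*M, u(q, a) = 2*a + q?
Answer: 581100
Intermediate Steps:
u(q, a) = q + 2*a
K = 105 (K = (-5 + 2*(-1))*(-15) = (-5 - 2)*(-15) = -7*(-15) = 105)
y(M) = 2 - 5*M/9 (y(M) = 2 + (-5*M)/9 = 2 - 5*M/9)
((-35 + y(6))*(-73 - 57))*123 + (K - 1*(-25)) = ((-35 + (2 - 5/9*6))*(-73 - 57))*123 + (105 - 1*(-25)) = ((-35 + (2 - 10/3))*(-130))*123 + (105 + 25) = ((-35 - 4/3)*(-130))*123 + 130 = -109/3*(-130)*123 + 130 = (14170/3)*123 + 130 = 580970 + 130 = 581100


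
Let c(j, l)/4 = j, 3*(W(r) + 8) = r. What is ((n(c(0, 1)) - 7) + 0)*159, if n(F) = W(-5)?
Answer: -2650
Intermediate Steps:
W(r) = -8 + r/3
c(j, l) = 4*j
n(F) = -29/3 (n(F) = -8 + (⅓)*(-5) = -8 - 5/3 = -29/3)
((n(c(0, 1)) - 7) + 0)*159 = ((-29/3 - 7) + 0)*159 = (-50/3 + 0)*159 = -50/3*159 = -2650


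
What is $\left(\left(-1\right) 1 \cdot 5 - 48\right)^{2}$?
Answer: $2809$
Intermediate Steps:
$\left(\left(-1\right) 1 \cdot 5 - 48\right)^{2} = \left(\left(-1\right) 5 - 48\right)^{2} = \left(-5 - 48\right)^{2} = \left(-53\right)^{2} = 2809$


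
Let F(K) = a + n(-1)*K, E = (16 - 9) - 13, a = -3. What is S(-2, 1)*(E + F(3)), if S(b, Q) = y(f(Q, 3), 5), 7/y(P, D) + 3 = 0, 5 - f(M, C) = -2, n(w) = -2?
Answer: 35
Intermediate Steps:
f(M, C) = 7 (f(M, C) = 5 - 1*(-2) = 5 + 2 = 7)
y(P, D) = -7/3 (y(P, D) = 7/(-3 + 0) = 7/(-3) = 7*(-1/3) = -7/3)
S(b, Q) = -7/3
E = -6 (E = 7 - 13 = -6)
F(K) = -3 - 2*K
S(-2, 1)*(E + F(3)) = -7*(-6 + (-3 - 2*3))/3 = -7*(-6 + (-3 - 6))/3 = -7*(-6 - 9)/3 = -7/3*(-15) = 35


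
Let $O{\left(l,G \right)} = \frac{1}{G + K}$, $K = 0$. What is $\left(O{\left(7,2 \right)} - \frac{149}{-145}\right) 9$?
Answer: $\frac{3987}{290} \approx 13.748$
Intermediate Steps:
$O{\left(l,G \right)} = \frac{1}{G}$ ($O{\left(l,G \right)} = \frac{1}{G + 0} = \frac{1}{G}$)
$\left(O{\left(7,2 \right)} - \frac{149}{-145}\right) 9 = \left(\frac{1}{2} - \frac{149}{-145}\right) 9 = \left(\frac{1}{2} - - \frac{149}{145}\right) 9 = \left(\frac{1}{2} + \frac{149}{145}\right) 9 = \frac{443}{290} \cdot 9 = \frac{3987}{290}$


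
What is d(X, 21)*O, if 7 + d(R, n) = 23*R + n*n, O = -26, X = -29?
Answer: 6058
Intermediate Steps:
d(R, n) = -7 + n² + 23*R (d(R, n) = -7 + (23*R + n*n) = -7 + (23*R + n²) = -7 + (n² + 23*R) = -7 + n² + 23*R)
d(X, 21)*O = (-7 + 21² + 23*(-29))*(-26) = (-7 + 441 - 667)*(-26) = -233*(-26) = 6058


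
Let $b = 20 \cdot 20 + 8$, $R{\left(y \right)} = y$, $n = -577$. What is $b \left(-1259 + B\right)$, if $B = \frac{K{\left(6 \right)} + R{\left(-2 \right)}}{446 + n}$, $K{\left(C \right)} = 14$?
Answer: $- \frac{67295928}{131} \approx -5.1371 \cdot 10^{5}$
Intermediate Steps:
$b = 408$ ($b = 400 + 8 = 408$)
$B = - \frac{12}{131}$ ($B = \frac{14 - 2}{446 - 577} = \frac{12}{-131} = 12 \left(- \frac{1}{131}\right) = - \frac{12}{131} \approx -0.091603$)
$b \left(-1259 + B\right) = 408 \left(-1259 - \frac{12}{131}\right) = 408 \left(- \frac{164941}{131}\right) = - \frac{67295928}{131}$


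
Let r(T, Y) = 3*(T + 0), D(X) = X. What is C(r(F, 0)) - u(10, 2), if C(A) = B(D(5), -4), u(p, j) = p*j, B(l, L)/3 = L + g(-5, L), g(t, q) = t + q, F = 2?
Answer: -59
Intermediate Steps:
g(t, q) = q + t
r(T, Y) = 3*T
B(l, L) = -15 + 6*L (B(l, L) = 3*(L + (L - 5)) = 3*(L + (-5 + L)) = 3*(-5 + 2*L) = -15 + 6*L)
u(p, j) = j*p
C(A) = -39 (C(A) = -15 + 6*(-4) = -15 - 24 = -39)
C(r(F, 0)) - u(10, 2) = -39 - 2*10 = -39 - 1*20 = -39 - 20 = -59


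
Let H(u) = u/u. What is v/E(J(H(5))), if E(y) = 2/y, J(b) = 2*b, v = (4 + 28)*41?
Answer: 1312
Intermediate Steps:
H(u) = 1
v = 1312 (v = 32*41 = 1312)
v/E(J(H(5))) = 1312/((2/((2*1)))) = 1312/((2/2)) = 1312/((2*(½))) = 1312/1 = 1312*1 = 1312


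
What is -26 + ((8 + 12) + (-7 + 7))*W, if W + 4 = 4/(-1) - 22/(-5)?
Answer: -98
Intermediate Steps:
W = -18/5 (W = -4 + (4/(-1) - 22/(-5)) = -4 + (4*(-1) - 22*(-1/5)) = -4 + (-4 + 22/5) = -4 + 2/5 = -18/5 ≈ -3.6000)
-26 + ((8 + 12) + (-7 + 7))*W = -26 + ((8 + 12) + (-7 + 7))*(-18/5) = -26 + (20 + 0)*(-18/5) = -26 + 20*(-18/5) = -26 - 72 = -98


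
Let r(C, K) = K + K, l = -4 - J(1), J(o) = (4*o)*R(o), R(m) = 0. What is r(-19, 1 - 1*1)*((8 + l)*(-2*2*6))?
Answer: 0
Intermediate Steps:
J(o) = 0 (J(o) = (4*o)*0 = 0)
l = -4 (l = -4 - 1*0 = -4 + 0 = -4)
r(C, K) = 2*K
r(-19, 1 - 1*1)*((8 + l)*(-2*2*6)) = (2*(1 - 1*1))*((8 - 4)*(-2*2*6)) = (2*(1 - 1))*(4*(-4*6)) = (2*0)*(4*(-24)) = 0*(-96) = 0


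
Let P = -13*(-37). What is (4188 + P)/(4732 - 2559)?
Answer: 4669/2173 ≈ 2.1486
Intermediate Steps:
P = 481
(4188 + P)/(4732 - 2559) = (4188 + 481)/(4732 - 2559) = 4669/2173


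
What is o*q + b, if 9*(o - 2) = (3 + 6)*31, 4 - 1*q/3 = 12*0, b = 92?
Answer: 488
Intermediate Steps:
q = 12 (q = 12 - 36*0 = 12 - 3*0 = 12 + 0 = 12)
o = 33 (o = 2 + ((3 + 6)*31)/9 = 2 + (9*31)/9 = 2 + (⅑)*279 = 2 + 31 = 33)
o*q + b = 33*12 + 92 = 396 + 92 = 488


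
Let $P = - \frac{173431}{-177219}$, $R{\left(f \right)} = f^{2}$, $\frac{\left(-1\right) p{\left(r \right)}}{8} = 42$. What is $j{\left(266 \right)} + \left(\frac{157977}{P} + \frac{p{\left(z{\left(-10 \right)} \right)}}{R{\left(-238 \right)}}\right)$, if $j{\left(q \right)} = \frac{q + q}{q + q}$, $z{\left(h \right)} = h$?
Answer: $\frac{56637320792890}{350850913} \approx 1.6143 \cdot 10^{5}$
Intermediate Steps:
$p{\left(r \right)} = -336$ ($p{\left(r \right)} = \left(-8\right) 42 = -336$)
$P = \frac{173431}{177219}$ ($P = \left(-173431\right) \left(- \frac{1}{177219}\right) = \frac{173431}{177219} \approx 0.97863$)
$j{\left(q \right)} = 1$ ($j{\left(q \right)} = \frac{2 q}{2 q} = 2 q \frac{1}{2 q} = 1$)
$j{\left(266 \right)} + \left(\frac{157977}{P} + \frac{p{\left(z{\left(-10 \right)} \right)}}{R{\left(-238 \right)}}\right) = 1 + \left(\frac{157977}{\frac{173431}{177219}} - \frac{336}{\left(-238\right)^{2}}\right) = 1 + \left(157977 \cdot \frac{177219}{173431} - \frac{336}{56644}\right) = 1 + \left(\frac{27996525963}{173431} - \frac{12}{2023}\right) = 1 + \frac{56636969941977}{350850913} = \frac{56637320792890}{350850913}$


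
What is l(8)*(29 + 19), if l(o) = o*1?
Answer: 384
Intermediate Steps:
l(o) = o
l(8)*(29 + 19) = 8*(29 + 19) = 8*48 = 384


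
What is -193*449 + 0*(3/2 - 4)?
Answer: -86657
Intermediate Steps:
-193*449 + 0*(3/2 - 4) = -86657 + 0*(3*(1/2) - 4) = -86657 + 0*(3/2 - 4) = -86657 + 0*(-5/2) = -86657 + 0 = -86657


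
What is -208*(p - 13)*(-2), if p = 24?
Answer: 4576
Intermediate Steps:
-208*(p - 13)*(-2) = -208*(24 - 13)*(-2) = -2288*(-2) = -208*(-22) = 4576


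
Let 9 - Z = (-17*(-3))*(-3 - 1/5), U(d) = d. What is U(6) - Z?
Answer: -831/5 ≈ -166.20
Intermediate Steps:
Z = 861/5 (Z = 9 - (-17*(-3))*(-3 - 1/5) = 9 - 51*(-3 - 1*1/5) = 9 - 51*(-3 - 1/5) = 9 - 51*(-16)/5 = 9 - 1*(-816/5) = 9 + 816/5 = 861/5 ≈ 172.20)
U(6) - Z = 6 - 1*861/5 = 6 - 861/5 = -831/5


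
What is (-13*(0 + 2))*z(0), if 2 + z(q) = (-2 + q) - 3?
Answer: 182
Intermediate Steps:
z(q) = -7 + q (z(q) = -2 + ((-2 + q) - 3) = -2 + (-5 + q) = -7 + q)
(-13*(0 + 2))*z(0) = (-13*(0 + 2))*(-7 + 0) = -13*2*(-7) = -26*(-7) = 182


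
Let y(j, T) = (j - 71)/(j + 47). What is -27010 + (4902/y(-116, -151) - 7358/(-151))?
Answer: -710231486/28237 ≈ -25153.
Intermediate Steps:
y(j, T) = (-71 + j)/(47 + j)
-27010 + (4902/y(-116, -151) - 7358/(-151)) = -27010 + (4902/(((-71 - 116)/(47 - 116))) - 7358/(-151)) = -27010 + (4902/((-187/(-69))) - 7358*(-1/151)) = -27010 + (4902/((-1/69*(-187))) + 7358/151) = -27010 + (4902/(187/69) + 7358/151) = -27010 + (4902*(69/187) + 7358/151) = -27010 + (338238/187 + 7358/151) = -27010 + 52449884/28237 = -710231486/28237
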